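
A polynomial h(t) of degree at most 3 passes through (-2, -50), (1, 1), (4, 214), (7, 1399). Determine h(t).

h(t) = 5t^3 - 6t^2 - 4t + 6

Write h(t) = at^3 + bt^2 + ct + d. Substituting each data point gives a linear system:
  -8a + 4b - 2c + d = -50
  a + b + c + d = 1
  64a + 16b + 4c + d = 214
  343a + 49b + 7c + d = 1399
Solving the system yields a = 5, b = -6, c = -4, d = 6.
So h(t) = 5t³ - 6t² - 4t + 6.
Check: h(7) = 1399. ✓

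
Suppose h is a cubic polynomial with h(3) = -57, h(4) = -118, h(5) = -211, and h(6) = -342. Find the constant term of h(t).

-6

Write h(t) = at^3 + bt^2 + ct + d. Substituting each data point gives a linear system:
  27a + 9b + 3c + d = -57
  64a + 16b + 4c + d = -118
  125a + 25b + 5c + d = -211
  216a + 36b + 6c + d = -342
Solving the system yields a = -1, b = -4, c = 4, d = -6.
So h(t) = -t^3 - 4t^2 + 4t - 6.
The constant term is -6.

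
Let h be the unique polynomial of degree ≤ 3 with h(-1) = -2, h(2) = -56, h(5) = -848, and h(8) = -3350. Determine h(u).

Using the Lagrange interpolation formula with nodes -1, 2, 5, 8:
  L_0(u) = (u - 2)(u - 5)(u - 8) / -162
  L_1(u) = (u + 1)(u - 5)(u - 8) / 54
  L_2(u) = (u + 1)(u - 2)(u - 8) / -54
  L_3(u) = (u + 1)(u - 2)(u - 5) / 162
Then h(u) = -2·L_0(u) - 56·L_1(u) - 848·L_2(u) - 3350·L_3(u).
Expanding and collecting terms gives h(u) = -6u^3 - 5u^2 + 5u + 2.
Check: h(2) = -56. ✓

h(u) = -6u^3 - 5u^2 + 5u + 2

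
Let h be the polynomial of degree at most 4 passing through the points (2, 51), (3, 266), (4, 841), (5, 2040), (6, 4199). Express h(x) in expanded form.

Write h(x) = ax^4 + bx^3 + cx^2 + dx + e. Substituting each data point gives a linear system:
  16a + 8b + 4c + 2d + e = 51
  81a + 27b + 9c + 3d + e = 266
  256a + 64b + 16c + 4d + e = 841
  625a + 125b + 25c + 5d + e = 2040
  1296a + 216b + 36c + 6d + e = 4199
Solving the system yields a = 3, b = 2, c = -3, d = -3, e = 5.
So h(x) = 3x⁴ + 2x³ - 3x² - 3x + 5.
Check: h(4) = 841. ✓

h(x) = 3x^4 + 2x^3 - 3x^2 - 3x + 5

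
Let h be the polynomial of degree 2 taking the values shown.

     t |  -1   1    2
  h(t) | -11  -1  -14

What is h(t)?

h(t) = -6t^2 + 5t

Using the Lagrange interpolation formula with nodes -1, 1, 2:
  L_0(t) = (t - 1)(t - 2) / 6
  L_1(t) = (t + 1)(t - 2) / -2
  L_2(t) = (t + 1)(t - 1) / 3
Then h(t) = -11·L_0(t) - 1·L_1(t) - 14·L_2(t).
Expanding and collecting terms gives h(t) = -6t^2 + 5t.
Check: h(-1) = -11. ✓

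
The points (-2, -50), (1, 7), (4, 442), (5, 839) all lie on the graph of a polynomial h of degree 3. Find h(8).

Using the Lagrange interpolation formula with nodes -2, 1, 4, 5:
  L_0(s) = (s - 1)(s - 4)(s - 5) / -126
  L_1(s) = (s + 2)(s - 4)(s - 5) / 36
  L_2(s) = (s + 2)(s - 1)(s - 5) / -18
  L_3(s) = (s + 2)(s - 1)(s - 4) / 28
Then h(s) = -50·L_0(s) + 7·L_1(s) + 442·L_2(s) + 839·L_3(s).
Expanding and collecting terms gives h(s) = 6s³ + 3s² + 4s - 6.
Evaluating at s = 8: h(8) = 3290.

3290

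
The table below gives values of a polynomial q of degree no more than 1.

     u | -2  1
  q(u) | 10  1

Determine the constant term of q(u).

Write q(u) = au + b. Substituting each data point gives a linear system:
  -2a + b = 10
  a + b = 1
Solving the system yields a = -3, b = 4.
So q(u) = -3u + 4.
The constant term is 4.

4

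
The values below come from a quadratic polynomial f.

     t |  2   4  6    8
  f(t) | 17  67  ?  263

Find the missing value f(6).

149

The 3 known points determine the degree-2 polynomial uniquely.
Write f(t) = at^2 + bt + c. Substituting each data point gives a linear system:
  4a + 2b + c = 17
  16a + 4b + c = 67
  64a + 8b + c = 263
Solving the system yields a = 4, b = 1, c = -1.
So f(t) = 4t^2 + t - 1.
Then f(6) = 149.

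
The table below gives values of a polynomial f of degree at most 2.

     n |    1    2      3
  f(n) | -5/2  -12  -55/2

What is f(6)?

-110

Write f(n) = an^2 + bn + c. Substituting each data point gives a linear system:
  a + b + c = -5/2
  4a + 2b + c = -12
  9a + 3b + c = -55/2
Solving the system yields a = -3, b = -1/2, c = 1.
So f(n) = -3n^2 - (1/2)n + 1.
Then f(6) = -110.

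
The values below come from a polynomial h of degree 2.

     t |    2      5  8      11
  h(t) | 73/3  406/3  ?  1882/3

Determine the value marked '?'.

1009/3

The 3 known points determine the degree-2 polynomial uniquely.
Write h(t) = at^2 + bt + c. Substituting each data point gives a linear system:
  4a + 2b + c = 73/3
  25a + 5b + c = 406/3
  121a + 11b + c = 1882/3
Solving the system yields a = 5, b = 2, c = 1/3.
So h(t) = 5t² + 2t + 1/3.
Then h(8) = 1009/3.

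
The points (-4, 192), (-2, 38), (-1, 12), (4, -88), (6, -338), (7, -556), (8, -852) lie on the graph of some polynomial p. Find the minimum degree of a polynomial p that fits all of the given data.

3

Divided differences on the nodes -4, -2, -1, 4, 6, 7, 8:
  order 0: 192  38  12  -88  -338  -556  -852
  order 1: -77  -26  -20  -125  -218  -296
  order 2: 17  1  -15  -31  -39
  order 3: -2  -2  -2  -2
  order 4: 0  0  0
  order 5: 0  0
  order 6: 0
The order-3 divided differences are all -2 (nonzero) and every higher order vanishes, so the data lies on a polynomial of degree exactly 3.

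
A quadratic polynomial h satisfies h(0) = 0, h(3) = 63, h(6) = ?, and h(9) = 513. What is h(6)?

234

The 3 known points determine the degree-2 polynomial uniquely.
Write h(x) = ax^2 + bx + c. Substituting each data point gives a linear system:
  c = 0
  9a + 3b + c = 63
  81a + 9b + c = 513
Solving the system yields a = 6, b = 3, c = 0.
So h(x) = 6x^2 + 3x.
Then h(6) = 234.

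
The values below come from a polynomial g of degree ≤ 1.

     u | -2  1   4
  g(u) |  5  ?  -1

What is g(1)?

2

The 2 known points determine the degree-1 polynomial uniquely.
Write g(u) = au + b. Substituting each data point gives a linear system:
  -2a + b = 5
  4a + b = -1
Solving the system yields a = -1, b = 3.
So g(u) = -u + 3.
Then g(1) = 2.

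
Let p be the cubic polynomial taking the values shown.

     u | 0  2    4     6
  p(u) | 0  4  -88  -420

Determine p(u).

p(u) = -3u^3 + 6u^2 + 2u

Write p(u) = au^3 + bu^2 + cu + d. Substituting each data point gives a linear system:
  d = 0
  8a + 4b + 2c + d = 4
  64a + 16b + 4c + d = -88
  216a + 36b + 6c + d = -420
Solving the system yields a = -3, b = 6, c = 2, d = 0.
So p(u) = -3u^3 + 6u^2 + 2u.
Check: p(2) = 4. ✓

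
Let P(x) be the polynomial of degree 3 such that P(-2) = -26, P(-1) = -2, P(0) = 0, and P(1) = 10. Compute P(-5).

Write P(x) = ax^3 + bx^2 + cx + d. Substituting each data point gives a linear system:
  -8a + 4b - 2c + d = -26
  -a + b - c + d = -2
  d = 0
  a + b + c + d = 10
Solving the system yields a = 5, b = 4, c = 1, d = 0.
So P(x) = 5x^3 + 4x^2 + x.
Then P(-5) = -530.

-530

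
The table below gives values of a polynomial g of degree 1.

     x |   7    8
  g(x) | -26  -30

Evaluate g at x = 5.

-18

Using the Lagrange interpolation formula with nodes 7, 8:
  L_0(x) = (x - 8) / -1
  L_1(x) = (x - 7) / 1
Then g(x) = -26·L_0(x) - 30·L_1(x).
Expanding and collecting terms gives g(x) = -4x + 2.
Evaluating at x = 5: g(5) = -18.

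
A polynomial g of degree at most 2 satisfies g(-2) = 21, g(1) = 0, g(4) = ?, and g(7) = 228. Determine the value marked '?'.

The 3 known points determine the degree-2 polynomial uniquely.
Write g(u) = au^2 + bu + c. Substituting each data point gives a linear system:
  4a - 2b + c = 21
  a + b + c = 0
  49a + 7b + c = 228
Solving the system yields a = 5, b = -2, c = -3.
So g(u) = 5u^2 - 2u - 3.
Then g(4) = 69.

69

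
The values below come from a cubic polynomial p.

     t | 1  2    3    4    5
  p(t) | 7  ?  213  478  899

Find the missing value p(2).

68

On equispaced nodes a degree-3 polynomial has vanishing fourth forward difference, so
  p(1) - 4·p(2) + 6·p(3) - 4·p(4) + p(5) = 0.
Substituting the known values and solving for p(2):
  -4·p(2) = -272
  p(2) = 68.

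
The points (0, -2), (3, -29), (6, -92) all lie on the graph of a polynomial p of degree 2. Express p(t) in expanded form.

Using the Lagrange interpolation formula with nodes 0, 3, 6:
  L_0(t) = (t - 3)(t - 6) / 18
  L_1(t) = t(t - 6) / -9
  L_2(t) = t(t - 3) / 18
Then p(t) = -2·L_0(t) - 29·L_1(t) - 92·L_2(t).
Expanding and collecting terms gives p(t) = -2t^2 - 3t - 2.
Check: p(0) = -2. ✓

p(t) = -2t^2 - 3t - 2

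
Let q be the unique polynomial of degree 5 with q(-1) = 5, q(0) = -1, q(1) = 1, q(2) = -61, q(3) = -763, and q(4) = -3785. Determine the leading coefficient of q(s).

-5

Write q(s) = as^5 + bs^4 + cs^3 + ds^2 + es + k. Substituting each data point gives a linear system:
  -a + b - c + d - e + k = 5
  k = -1
  a + b + c + d + e + k = 1
  32a + 16b + 8c + 4d + 2e + k = -61
  243a + 81b + 27c + 9d + 3e + k = -763
  1024a + 256b + 64c + 16d + 4e + k = -3785
Solving the system yields a = -5, b = 4, c = 5, d = 0, e = -2, k = -1.
So q(s) = -5s⁵ + 4s⁴ + 5s³ - 2s - 1.
The leading coefficient is -5.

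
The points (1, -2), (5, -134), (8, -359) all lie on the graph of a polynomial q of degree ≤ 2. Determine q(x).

q(x) = -6x^2 + 3x + 1

Write q(x) = ax^2 + bx + c. Substituting each data point gives a linear system:
  a + b + c = -2
  25a + 5b + c = -134
  64a + 8b + c = -359
Solving the system yields a = -6, b = 3, c = 1.
So q(x) = -6x² + 3x + 1.
Check: q(1) = -2. ✓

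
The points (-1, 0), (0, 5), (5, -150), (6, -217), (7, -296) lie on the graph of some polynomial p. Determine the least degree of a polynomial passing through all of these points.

Divided differences on the nodes -1, 0, 5, 6, 7:
  order 0: 0  5  -150  -217  -296
  order 1: 5  -31  -67  -79
  order 2: -6  -6  -6
  order 3: 0  0
  order 4: 0
The order-2 divided differences are all -6 (nonzero) and every higher order vanishes, so the data lies on a polynomial of degree exactly 2.

2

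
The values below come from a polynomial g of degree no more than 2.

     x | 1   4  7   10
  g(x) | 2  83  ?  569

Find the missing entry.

272

On equispaced nodes a degree-2 polynomial has vanishing third forward difference, so
  - g(1) + 3·g(4) - 3·g(7) + g(10) = 0.
Substituting the known values and solving for g(7):
  -3·g(7) = -816
  g(7) = 272.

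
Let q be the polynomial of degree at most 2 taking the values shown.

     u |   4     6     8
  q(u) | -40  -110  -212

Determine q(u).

q(u) = -4u^2 + 5u + 4

Write q(u) = au^2 + bu + c. Substituting each data point gives a linear system:
  16a + 4b + c = -40
  36a + 6b + c = -110
  64a + 8b + c = -212
Solving the system yields a = -4, b = 5, c = 4.
So q(u) = -4u^2 + 5u + 4.
Check: q(8) = -212. ✓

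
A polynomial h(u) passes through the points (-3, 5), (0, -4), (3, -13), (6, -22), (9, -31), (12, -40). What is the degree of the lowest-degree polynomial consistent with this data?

1

Forward differences of the values at u = -3, 0, 3, 6, 9, 12:
  h  : 5  -4  -13  -22  -31  -40
  Δ  : -9  -9  -9  -9  -9
  Δ^2: 0  0  0  0
  Δ^3: 0  0  0
  Δ^4: 0  0
  Δ^5: 0
The first differences are constant (-9) and nonzero, while all higher differences vanish, so the minimal degree is 1.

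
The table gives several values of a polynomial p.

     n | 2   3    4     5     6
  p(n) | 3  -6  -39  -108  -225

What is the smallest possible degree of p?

Forward differences of the values at n = 2, 3, 4, 5, 6:
  p  : 3  -6  -39  -108  -225
  Δ  : -9  -33  -69  -117
  Δ^2: -24  -36  -48
  Δ^3: -12  -12
  Δ^4: 0
The third differences are constant (-12) and nonzero, while all higher differences vanish, so the minimal degree is 3.

3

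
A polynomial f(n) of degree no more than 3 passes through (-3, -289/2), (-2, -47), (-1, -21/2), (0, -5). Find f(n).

Write f(n) = an^3 + bn^2 + cn + d. Substituting each data point gives a linear system:
  -27a + 9b - 3c + d = -289/2
  -8a + 4b - 2c + d = -47
  -a + b - c + d = -21/2
  d = -5
Solving the system yields a = 5, b = -1/2, c = 0, d = -5.
So f(n) = 5n³ - (1/2)n² - 5.
Check: f(-1) = -21/2. ✓

f(n) = 5n^3 - (1/2)n^2 - 5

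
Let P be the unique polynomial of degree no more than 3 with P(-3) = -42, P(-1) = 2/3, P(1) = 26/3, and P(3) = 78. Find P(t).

Write P(t) = at^3 + bt^2 + ct + d. Substituting each data point gives a linear system:
  -27a + 9b - 3c + d = -42
  -a + b - c + d = 2/3
  a + b + c + d = 26/3
  27a + 9b + 3c + d = 78
Solving the system yields a = 2, b = 5/3, c = 2, d = 3.
So P(t) = 2t^3 + (5/3)t^2 + 2t + 3.
Check: P(-1) = 2/3. ✓

P(t) = 2t^3 + (5/3)t^2 + 2t + 3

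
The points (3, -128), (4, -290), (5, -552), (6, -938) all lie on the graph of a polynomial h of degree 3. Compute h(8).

-2178

Using the Lagrange interpolation formula with nodes 3, 4, 5, 6:
  L_0(s) = (s - 4)(s - 5)(s - 6) / -6
  L_1(s) = (s - 3)(s - 5)(s - 6) / 2
  L_2(s) = (s - 3)(s - 4)(s - 6) / -2
  L_3(s) = (s - 3)(s - 4)(s - 5) / 6
Then h(s) = -128·L_0(s) - 290·L_1(s) - 552·L_2(s) - 938·L_3(s).
Expanding and collecting terms gives h(s) = -4s^3 - 2s^2 - 2.
Evaluating at s = 8: h(8) = -2178.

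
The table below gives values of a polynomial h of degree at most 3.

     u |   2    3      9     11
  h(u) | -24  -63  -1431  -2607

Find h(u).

Using the Lagrange interpolation formula with nodes 2, 3, 9, 11:
  L_0(u) = (u - 3)(u - 9)(u - 11) / -63
  L_1(u) = (u - 2)(u - 9)(u - 11) / 48
  L_2(u) = (u - 2)(u - 3)(u - 11) / -84
  L_3(u) = (u - 2)(u - 3)(u - 9) / 144
Then h(u) = -24·L_0(u) - 63·L_1(u) - 1431·L_2(u) - 2607·L_3(u).
Expanding and collecting terms gives h(u) = -2u^3 + u^2 - 6u.
Check: h(2) = -24. ✓

h(u) = -2u^3 + u^2 - 6u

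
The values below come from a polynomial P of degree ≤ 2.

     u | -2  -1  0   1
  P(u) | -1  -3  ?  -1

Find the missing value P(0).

The 3 known points determine the degree-2 polynomial uniquely.
Write P(u) = au^2 + bu + c. Substituting each data point gives a linear system:
  4a - 2b + c = -1
  a - b + c = -3
  a + b + c = -1
Solving the system yields a = 1, b = 1, c = -3.
So P(u) = u^2 + u - 3.
Then P(0) = -3.

-3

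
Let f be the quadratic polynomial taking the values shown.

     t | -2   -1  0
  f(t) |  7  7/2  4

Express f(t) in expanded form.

f(t) = 2t^2 + (5/2)t + 4

Using the Lagrange interpolation formula with nodes -2, -1, 0:
  L_0(t) = (t + 1)t / 2
  L_1(t) = (t + 2)t / -1
  L_2(t) = (t + 2)(t + 1) / 2
Then f(t) = 7·L_0(t) + 7/2·L_1(t) + 4·L_2(t).
Expanding and collecting terms gives f(t) = 2t² + (5/2)t + 4.
Check: f(-2) = 7. ✓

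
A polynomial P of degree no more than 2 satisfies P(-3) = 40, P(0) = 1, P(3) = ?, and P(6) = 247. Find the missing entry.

On equispaced nodes a degree-2 polynomial has vanishing third forward difference, so
  - P(-3) + 3·P(0) - 3·P(3) + P(6) = 0.
Substituting the known values and solving for P(3):
  -3·P(3) = -210
  P(3) = 70.

70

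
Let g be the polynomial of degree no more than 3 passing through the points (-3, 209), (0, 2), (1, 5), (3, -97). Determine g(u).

Write g(u) = au^3 + bu^2 + cu + d. Substituting each data point gives a linear system:
  -27a + 9b - 3c + d = 209
  d = 2
  a + b + c + d = 5
  27a + 9b + 3c + d = -97
Solving the system yields a = -6, b = 6, c = 3, d = 2.
So g(u) = -6u^3 + 6u^2 + 3u + 2.
Check: g(1) = 5. ✓

g(u) = -6u^3 + 6u^2 + 3u + 2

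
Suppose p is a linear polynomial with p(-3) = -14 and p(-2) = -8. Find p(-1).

Write p(s) = as + b. Substituting each data point gives a linear system:
  -3a + b = -14
  -2a + b = -8
Solving the system yields a = 6, b = 4.
So p(s) = 6s + 4.
Then p(-1) = -2.

-2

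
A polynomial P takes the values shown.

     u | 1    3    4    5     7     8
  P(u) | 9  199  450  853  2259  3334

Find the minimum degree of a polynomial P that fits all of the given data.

3

Divided differences on the nodes 1, 3, 4, 5, 7, 8:
  order 0: 9  199  450  853  2259  3334
  order 1: 95  251  403  703  1075
  order 2: 52  76  100  124
  order 3: 6  6  6
  order 4: 0  0
  order 5: 0
The order-3 divided differences are all 6 (nonzero) and every higher order vanishes, so the data lies on a polynomial of degree exactly 3.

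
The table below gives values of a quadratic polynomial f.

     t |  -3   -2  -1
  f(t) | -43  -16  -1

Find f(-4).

-82

Using the Lagrange interpolation formula with nodes -3, -2, -1:
  L_0(t) = (t + 2)(t + 1) / 2
  L_1(t) = (t + 3)(t + 1) / -1
  L_2(t) = (t + 3)(t + 2) / 2
Then f(t) = -43·L_0(t) - 16·L_1(t) - 1·L_2(t).
Expanding and collecting terms gives f(t) = -6t² - 3t + 2.
Evaluating at t = -4: f(-4) = -82.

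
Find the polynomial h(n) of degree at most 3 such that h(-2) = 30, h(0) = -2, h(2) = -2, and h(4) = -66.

h(n) = -2n^3 + 4n^2 - 2

Using the Lagrange interpolation formula with nodes -2, 0, 2, 4:
  L_0(n) = n(n - 2)(n - 4) / -48
  L_1(n) = (n + 2)(n - 2)(n - 4) / 16
  L_2(n) = (n + 2)n(n - 4) / -16
  L_3(n) = (n + 2)n(n - 2) / 48
Then h(n) = 30·L_0(n) - 2·L_1(n) - 2·L_2(n) - 66·L_3(n).
Expanding and collecting terms gives h(n) = -2n^3 + 4n^2 - 2.
Check: h(4) = -66. ✓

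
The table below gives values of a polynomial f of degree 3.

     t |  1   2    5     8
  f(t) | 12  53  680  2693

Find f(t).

Write f(t) = at^3 + bt^2 + ct + d. Substituting each data point gives a linear system:
  a + b + c + d = 12
  8a + 4b + 2c + d = 53
  125a + 25b + 5c + d = 680
  512a + 64b + 8c + d = 2693
Solving the system yields a = 5, b = 2, c = 0, d = 5.
So f(t) = 5t³ + 2t² + 5.
Check: f(1) = 12. ✓

f(t) = 5t^3 + 2t^2 + 5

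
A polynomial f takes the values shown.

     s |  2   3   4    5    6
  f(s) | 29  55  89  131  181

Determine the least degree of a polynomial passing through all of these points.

Forward differences of the values at s = 2, 3, 4, 5, 6:
  f  : 29  55  89  131  181
  Δ  : 26  34  42  50
  Δ^2: 8  8  8
  Δ^3: 0  0
  Δ^4: 0
The second differences are constant (8) and nonzero, while all higher differences vanish, so the minimal degree is 2.

2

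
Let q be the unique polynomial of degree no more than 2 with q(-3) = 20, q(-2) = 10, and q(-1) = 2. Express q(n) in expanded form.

Using the Lagrange interpolation formula with nodes -3, -2, -1:
  L_0(n) = (n + 2)(n + 1) / 2
  L_1(n) = (n + 3)(n + 1) / -1
  L_2(n) = (n + 3)(n + 2) / 2
Then q(n) = 20·L_0(n) + 10·L_1(n) + 2·L_2(n).
Expanding and collecting terms gives q(n) = n^2 - 5n - 4.
Check: q(-2) = 10. ✓

q(n) = n^2 - 5n - 4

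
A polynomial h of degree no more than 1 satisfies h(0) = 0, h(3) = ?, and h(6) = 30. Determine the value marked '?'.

The 2 known points determine the degree-1 polynomial uniquely.
Write h(t) = at + b. Substituting each data point gives a linear system:
  b = 0
  6a + b = 30
Solving the system yields a = 5, b = 0.
So h(t) = 5t.
Then h(3) = 15.

15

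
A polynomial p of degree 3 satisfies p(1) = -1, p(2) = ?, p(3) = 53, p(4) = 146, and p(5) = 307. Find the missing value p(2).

10

On equispaced nodes a degree-3 polynomial has vanishing fourth forward difference, so
  p(1) - 4·p(2) + 6·p(3) - 4·p(4) + p(5) = 0.
Substituting the known values and solving for p(2):
  -4·p(2) = -40
  p(2) = 10.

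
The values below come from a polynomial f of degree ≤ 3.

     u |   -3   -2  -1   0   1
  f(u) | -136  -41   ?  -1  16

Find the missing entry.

-8

On equispaced nodes a degree-3 polynomial has vanishing fourth forward difference, so
  f(-3) - 4·f(-2) + 6·f(-1) - 4·f(0) + f(1) = 0.
Substituting the known values and solving for f(-1):
  6·f(-1) = -48
  f(-1) = -8.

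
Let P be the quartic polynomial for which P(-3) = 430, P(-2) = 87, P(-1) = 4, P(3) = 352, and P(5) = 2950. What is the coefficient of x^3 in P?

-1

Write P(x) = ax^4 + bx^3 + cx^2 + dx + e. Substituting each data point gives a linear system:
  81a - 27b + 9c - 3d + e = 430
  16a - 8b + 4c - 2d + e = 87
  a - b + c - d + e = 4
  81a + 27b + 9c + 3d + e = 352
  625a + 125b + 25c + 5d + e = 2950
Solving the system yields a = 5, b = -1, c = -1, d = -4, e = -5.
So P(x) = 5x^4 - x^3 - x^2 - 4x - 5.
The coefficient of x^3 is -1.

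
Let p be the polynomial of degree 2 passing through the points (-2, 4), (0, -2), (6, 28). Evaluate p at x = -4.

18

Write p(x) = ax^2 + bx + c. Substituting each data point gives a linear system:
  4a - 2b + c = 4
  c = -2
  36a + 6b + c = 28
Solving the system yields a = 1, b = -1, c = -2.
So p(x) = x^2 - x - 2.
Then p(-4) = 18.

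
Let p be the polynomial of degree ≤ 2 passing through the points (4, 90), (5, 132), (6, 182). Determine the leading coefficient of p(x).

4

Write p(x) = ax^2 + bx + c. Substituting each data point gives a linear system:
  16a + 4b + c = 90
  25a + 5b + c = 132
  36a + 6b + c = 182
Solving the system yields a = 4, b = 6, c = 2.
So p(x) = 4x^2 + 6x + 2.
The leading coefficient is 4.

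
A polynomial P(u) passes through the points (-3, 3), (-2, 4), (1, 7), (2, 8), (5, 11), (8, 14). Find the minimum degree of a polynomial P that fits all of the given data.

Divided differences on the nodes -3, -2, 1, 2, 5, 8:
  order 0: 3  4  7  8  11  14
  order 1: 1  1  1  1  1
  order 2: 0  0  0  0
  order 3: 0  0  0
  order 4: 0  0
  order 5: 0
The order-1 divided differences are all 1 (nonzero) and every higher order vanishes, so the data lies on a polynomial of degree exactly 1.

1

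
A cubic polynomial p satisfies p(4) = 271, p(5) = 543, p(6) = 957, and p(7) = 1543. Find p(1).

Write p(u) = au^3 + bu^2 + cu + d. Substituting each data point gives a linear system:
  64a + 16b + 4c + d = 271
  125a + 25b + 5c + d = 543
  216a + 36b + 6c + d = 957
  343a + 49b + 7c + d = 1543
Solving the system yields a = 5, b = -4, c = 3, d = 3.
So p(u) = 5u³ - 4u² + 3u + 3.
Then p(1) = 7.

7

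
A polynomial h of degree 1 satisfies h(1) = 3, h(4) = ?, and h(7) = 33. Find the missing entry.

18

On equispaced nodes a degree-1 polynomial has vanishing second forward difference, so
  h(1) - 2·h(4) + h(7) = 0.
Substituting the known values and solving for h(4):
  -2·h(4) = -36
  h(4) = 18.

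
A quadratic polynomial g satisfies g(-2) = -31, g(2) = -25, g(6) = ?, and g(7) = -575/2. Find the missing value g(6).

The 3 known points determine the degree-2 polynomial uniquely.
Write g(x) = ax^2 + bx + c. Substituting each data point gives a linear system:
  4a - 2b + c = -31
  4a + 2b + c = -25
  49a + 7b + c = -575/2
Solving the system yields a = -6, b = 3/2, c = -4.
So g(x) = -6x² + (3/2)x - 4.
Then g(6) = -211.

-211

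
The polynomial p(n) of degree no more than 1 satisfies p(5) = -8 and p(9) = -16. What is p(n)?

Write p(n) = an + b. Substituting each data point gives a linear system:
  5a + b = -8
  9a + b = -16
Solving the system yields a = -2, b = 2.
So p(n) = -2n + 2.
Check: p(9) = -16. ✓

p(n) = -2n + 2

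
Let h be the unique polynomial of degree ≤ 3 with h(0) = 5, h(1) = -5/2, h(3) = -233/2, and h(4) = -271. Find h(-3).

235/2

Write h(x) = ax^3 + bx^2 + cx + d. Substituting each data point gives a linear system:
  d = 5
  a + b + c + d = -5/2
  27a + 9b + 3c + d = -233/2
  64a + 16b + 4c + d = -271
Solving the system yields a = -4, b = -1/2, c = -3, d = 5.
So h(x) = -4x³ - (1/2)x² - 3x + 5.
Then h(-3) = 235/2.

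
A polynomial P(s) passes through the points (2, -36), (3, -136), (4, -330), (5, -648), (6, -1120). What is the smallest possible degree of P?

Forward differences of the values at s = 2, 3, 4, 5, 6:
  P  : -36  -136  -330  -648  -1120
  Δ  : -100  -194  -318  -472
  Δ^2: -94  -124  -154
  Δ^3: -30  -30
  Δ^4: 0
The third differences are constant (-30) and nonzero, while all higher differences vanish, so the minimal degree is 3.

3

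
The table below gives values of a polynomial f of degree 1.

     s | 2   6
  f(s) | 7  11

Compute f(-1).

4

Using the Lagrange interpolation formula with nodes 2, 6:
  L_0(s) = (s - 6) / -4
  L_1(s) = (s - 2) / 4
Then f(s) = 7·L_0(s) + 11·L_1(s).
Expanding and collecting terms gives f(s) = s + 5.
Evaluating at s = -1: f(-1) = 4.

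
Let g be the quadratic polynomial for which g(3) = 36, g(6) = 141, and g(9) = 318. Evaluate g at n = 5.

98

Write g(n) = an^2 + bn + c. Substituting each data point gives a linear system:
  9a + 3b + c = 36
  36a + 6b + c = 141
  81a + 9b + c = 318
Solving the system yields a = 4, b = -1, c = 3.
So g(n) = 4n² - n + 3.
Then g(5) = 98.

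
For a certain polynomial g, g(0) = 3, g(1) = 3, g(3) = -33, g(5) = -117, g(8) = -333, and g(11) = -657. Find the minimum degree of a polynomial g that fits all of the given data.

2

Divided differences on the nodes 0, 1, 3, 5, 8, 11:
  order 0: 3  3  -33  -117  -333  -657
  order 1: 0  -18  -42  -72  -108
  order 2: -6  -6  -6  -6
  order 3: 0  0  0
  order 4: 0  0
  order 5: 0
The order-2 divided differences are all -6 (nonzero) and every higher order vanishes, so the data lies on a polynomial of degree exactly 2.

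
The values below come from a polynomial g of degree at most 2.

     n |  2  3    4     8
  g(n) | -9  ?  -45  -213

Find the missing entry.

-23

The 3 known points determine the degree-2 polynomial uniquely.
Write g(n) = an^2 + bn + c. Substituting each data point gives a linear system:
  4a + 2b + c = -9
  16a + 4b + c = -45
  64a + 8b + c = -213
Solving the system yields a = -4, b = 6, c = -5.
So g(n) = -4n^2 + 6n - 5.
Then g(3) = -23.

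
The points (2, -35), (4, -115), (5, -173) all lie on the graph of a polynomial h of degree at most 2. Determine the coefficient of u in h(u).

Write h(u) = au^2 + bu + c. Substituting each data point gives a linear system:
  4a + 2b + c = -35
  16a + 4b + c = -115
  25a + 5b + c = -173
Solving the system yields a = -6, b = -4, c = -3.
So h(u) = -6u² - 4u - 3.
The coefficient of u is -4.

-4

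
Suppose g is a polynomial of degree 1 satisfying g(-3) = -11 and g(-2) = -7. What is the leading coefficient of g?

Write g(n) = an + b. Substituting each data point gives a linear system:
  -3a + b = -11
  -2a + b = -7
Solving the system yields a = 4, b = 1.
So g(n) = 4n + 1.
The leading coefficient is 4.

4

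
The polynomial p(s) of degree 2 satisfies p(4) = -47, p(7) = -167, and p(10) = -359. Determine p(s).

p(s) = -4s^2 + 4s + 1

Write p(s) = as^2 + bs + c. Substituting each data point gives a linear system:
  16a + 4b + c = -47
  49a + 7b + c = -167
  100a + 10b + c = -359
Solving the system yields a = -4, b = 4, c = 1.
So p(s) = -4s² + 4s + 1.
Check: p(7) = -167. ✓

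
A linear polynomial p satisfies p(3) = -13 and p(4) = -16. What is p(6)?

-22

Using the Lagrange interpolation formula with nodes 3, 4:
  L_0(s) = (s - 4) / -1
  L_1(s) = (s - 3) / 1
Then p(s) = -13·L_0(s) - 16·L_1(s).
Expanding and collecting terms gives p(s) = -3s - 4.
Evaluating at s = 6: p(6) = -22.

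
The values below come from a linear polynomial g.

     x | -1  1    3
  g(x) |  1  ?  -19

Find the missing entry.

The 2 known points determine the degree-1 polynomial uniquely.
Write g(x) = ax + b. Substituting each data point gives a linear system:
  -a + b = 1
  3a + b = -19
Solving the system yields a = -5, b = -4.
So g(x) = -5x - 4.
Then g(1) = -9.

-9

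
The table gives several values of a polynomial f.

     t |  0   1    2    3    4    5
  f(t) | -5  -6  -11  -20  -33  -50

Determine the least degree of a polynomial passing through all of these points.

2

Forward differences of the values at t = 0, 1, 2, 3, 4, 5:
  f  : -5  -6  -11  -20  -33  -50
  Δ  : -1  -5  -9  -13  -17
  Δ^2: -4  -4  -4  -4
  Δ^3: 0  0  0
  Δ^4: 0  0
  Δ^5: 0
The second differences are constant (-4) and nonzero, while all higher differences vanish, so the minimal degree is 2.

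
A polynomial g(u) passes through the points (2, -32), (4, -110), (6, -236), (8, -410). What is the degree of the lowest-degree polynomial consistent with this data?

2

Forward differences of the values at u = 2, 4, 6, 8:
  g  : -32  -110  -236  -410
  Δ  : -78  -126  -174
  Δ^2: -48  -48
  Δ^3: 0
The second differences are constant (-48) and nonzero, while all higher differences vanish, so the minimal degree is 2.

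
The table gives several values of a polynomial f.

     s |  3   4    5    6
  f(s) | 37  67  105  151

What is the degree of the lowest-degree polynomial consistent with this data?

Forward differences of the values at s = 3, 4, 5, 6:
  f  : 37  67  105  151
  Δ  : 30  38  46
  Δ^2: 8  8
  Δ^3: 0
The second differences are constant (8) and nonzero, while all higher differences vanish, so the minimal degree is 2.

2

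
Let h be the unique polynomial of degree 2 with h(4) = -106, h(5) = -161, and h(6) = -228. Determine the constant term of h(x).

-6

Write h(x) = ax^2 + bx + c. Substituting each data point gives a linear system:
  16a + 4b + c = -106
  25a + 5b + c = -161
  36a + 6b + c = -228
Solving the system yields a = -6, b = -1, c = -6.
So h(x) = -6x² - x - 6.
The constant term is -6.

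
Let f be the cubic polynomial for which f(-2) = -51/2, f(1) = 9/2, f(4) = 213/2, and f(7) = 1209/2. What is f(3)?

Write f(s) = as^3 + bs^2 + cs + d. Substituting each data point gives a linear system:
  -8a + 4b - 2c + d = -51/2
  a + b + c + d = 9/2
  64a + 16b + 4c + d = 213/2
  343a + 49b + 7c + d = 1209/2
Solving the system yields a = 2, b = -2, c = 2, d = 5/2.
So f(s) = 2s^3 - 2s^2 + 2s + 5/2.
Then f(3) = 89/2.

89/2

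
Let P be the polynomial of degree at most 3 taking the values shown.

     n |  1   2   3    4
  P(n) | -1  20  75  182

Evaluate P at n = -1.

Using the Lagrange interpolation formula with nodes 1, 2, 3, 4:
  L_0(n) = (n - 2)(n - 3)(n - 4) / -6
  L_1(n) = (n - 1)(n - 3)(n - 4) / 2
  L_2(n) = (n - 1)(n - 2)(n - 4) / -2
  L_3(n) = (n - 1)(n - 2)(n - 3) / 6
Then P(n) = -1·L_0(n) + 20·L_1(n) + 75·L_2(n) + 182·L_3(n).
Expanding and collecting terms gives P(n) = 3n^3 - n^2 + 3n - 6.
Evaluating at n = -1: P(-1) = -13.

-13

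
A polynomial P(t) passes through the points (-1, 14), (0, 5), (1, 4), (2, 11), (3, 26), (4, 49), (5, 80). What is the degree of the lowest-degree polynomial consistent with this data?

Forward differences of the values at t = -1, 0, 1, 2, 3, 4, 5:
  P  : 14  5  4  11  26  49  80
  Δ  : -9  -1  7  15  23  31
  Δ^2: 8  8  8  8  8
  Δ^3: 0  0  0  0
  Δ^4: 0  0  0
  Δ^5: 0  0
  Δ^6: 0
The second differences are constant (8) and nonzero, while all higher differences vanish, so the minimal degree is 2.

2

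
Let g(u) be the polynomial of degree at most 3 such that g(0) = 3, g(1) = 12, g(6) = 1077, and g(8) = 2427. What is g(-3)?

Write g(u) = au^3 + bu^2 + cu + d. Substituting each data point gives a linear system:
  d = 3
  a + b + c + d = 12
  216a + 36b + 6c + d = 1077
  512a + 64b + 8c + d = 2427
Solving the system yields a = 4, b = 6, c = -1, d = 3.
So g(u) = 4u^3 + 6u^2 - u + 3.
Then g(-3) = -48.

-48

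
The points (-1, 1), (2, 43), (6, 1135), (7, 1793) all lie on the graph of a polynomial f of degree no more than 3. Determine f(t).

f(t) = 5t^3 + 2t^2 - 3t + 1

Write f(t) = at^3 + bt^2 + ct + d. Substituting each data point gives a linear system:
  -a + b - c + d = 1
  8a + 4b + 2c + d = 43
  216a + 36b + 6c + d = 1135
  343a + 49b + 7c + d = 1793
Solving the system yields a = 5, b = 2, c = -3, d = 1.
So f(t) = 5t^3 + 2t^2 - 3t + 1.
Check: f(-1) = 1. ✓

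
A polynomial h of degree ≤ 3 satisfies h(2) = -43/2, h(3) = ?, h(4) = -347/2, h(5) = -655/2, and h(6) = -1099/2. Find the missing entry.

-151/2

The 4 known points determine the degree-3 polynomial uniquely.
Write h(t) = at^3 + bt^2 + ct + d. Substituting each data point gives a linear system:
  8a + 4b + 2c + d = -43/2
  64a + 16b + 4c + d = -347/2
  125a + 25b + 5c + d = -655/2
  216a + 36b + 6c + d = -1099/2
Solving the system yields a = -2, b = -4, c = 4, d = 5/2.
So h(t) = -2t³ - 4t² + 4t + 5/2.
Then h(3) = -151/2.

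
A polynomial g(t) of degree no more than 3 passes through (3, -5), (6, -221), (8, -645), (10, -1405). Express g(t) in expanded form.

g(t) = -2t^3 + 6t^2 - 5

Using the Lagrange interpolation formula with nodes 3, 6, 8, 10:
  L_0(t) = (t - 6)(t - 8)(t - 10) / -105
  L_1(t) = (t - 3)(t - 8)(t - 10) / 24
  L_2(t) = (t - 3)(t - 6)(t - 10) / -20
  L_3(t) = (t - 3)(t - 6)(t - 8) / 56
Then g(t) = -5·L_0(t) - 221·L_1(t) - 645·L_2(t) - 1405·L_3(t).
Expanding and collecting terms gives g(t) = -2t³ + 6t² - 5.
Check: g(3) = -5. ✓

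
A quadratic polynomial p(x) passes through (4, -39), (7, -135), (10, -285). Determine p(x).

p(x) = -3x^2 + x + 5

Using the Lagrange interpolation formula with nodes 4, 7, 10:
  L_0(x) = (x - 7)(x - 10) / 18
  L_1(x) = (x - 4)(x - 10) / -9
  L_2(x) = (x - 4)(x - 7) / 18
Then p(x) = -39·L_0(x) - 135·L_1(x) - 285·L_2(x).
Expanding and collecting terms gives p(x) = -3x^2 + x + 5.
Check: p(10) = -285. ✓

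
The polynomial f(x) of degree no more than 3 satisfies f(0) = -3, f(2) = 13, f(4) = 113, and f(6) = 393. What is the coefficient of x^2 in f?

-3/2

Write f(x) = ax^3 + bx^2 + cx + d. Substituting each data point gives a linear system:
  d = -3
  8a + 4b + 2c + d = 13
  64a + 16b + 4c + d = 113
  216a + 36b + 6c + d = 393
Solving the system yields a = 2, b = -3/2, c = 3, d = -3.
So f(x) = 2x^3 - (3/2)x^2 + 3x - 3.
The coefficient of x^2 is -3/2.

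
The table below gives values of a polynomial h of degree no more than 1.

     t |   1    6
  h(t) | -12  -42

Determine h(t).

h(t) = -6t - 6

Write h(t) = at + b. Substituting each data point gives a linear system:
  a + b = -12
  6a + b = -42
Solving the system yields a = -6, b = -6.
So h(t) = -6t - 6.
Check: h(1) = -12. ✓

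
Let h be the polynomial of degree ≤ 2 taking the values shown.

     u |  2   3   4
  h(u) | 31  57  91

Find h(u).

Write h(u) = au^2 + bu + c. Substituting each data point gives a linear system:
  4a + 2b + c = 31
  9a + 3b + c = 57
  16a + 4b + c = 91
Solving the system yields a = 4, b = 6, c = 3.
So h(u) = 4u^2 + 6u + 3.
Check: h(4) = 91. ✓

h(u) = 4u^2 + 6u + 3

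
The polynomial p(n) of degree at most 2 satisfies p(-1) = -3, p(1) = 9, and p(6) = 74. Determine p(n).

p(n) = n^2 + 6n + 2

Write p(n) = an^2 + bn + c. Substituting each data point gives a linear system:
  a - b + c = -3
  a + b + c = 9
  36a + 6b + c = 74
Solving the system yields a = 1, b = 6, c = 2.
So p(n) = n² + 6n + 2.
Check: p(1) = 9. ✓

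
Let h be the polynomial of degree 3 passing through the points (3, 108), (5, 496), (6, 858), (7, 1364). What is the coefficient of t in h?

Write h(t) = at^3 + bt^2 + ct + d. Substituting each data point gives a linear system:
  27a + 9b + 3c + d = 108
  125a + 25b + 5c + d = 496
  216a + 36b + 6c + d = 858
  343a + 49b + 7c + d = 1364
Solving the system yields a = 4, b = 0, c = -2, d = 6.
So h(t) = 4t^3 - 2t + 6.
The coefficient of t is -2.

-2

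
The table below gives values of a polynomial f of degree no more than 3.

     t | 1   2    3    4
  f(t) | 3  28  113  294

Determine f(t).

Write f(t) = at^3 + bt^2 + ct + d. Substituting each data point gives a linear system:
  a + b + c + d = 3
  8a + 4b + 2c + d = 28
  27a + 9b + 3c + d = 113
  64a + 16b + 4c + d = 294
Solving the system yields a = 6, b = -6, c = 1, d = 2.
So f(t) = 6t^3 - 6t^2 + t + 2.
Check: f(2) = 28. ✓

f(t) = 6t^3 - 6t^2 + t + 2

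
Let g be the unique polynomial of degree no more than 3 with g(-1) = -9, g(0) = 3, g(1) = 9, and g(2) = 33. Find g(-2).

Write g(n) = an^3 + bn^2 + cn + d. Substituting each data point gives a linear system:
  -a + b - c + d = -9
  d = 3
  a + b + c + d = 9
  8a + 4b + 2c + d = 33
Solving the system yields a = 4, b = -3, c = 5, d = 3.
So g(n) = 4n^3 - 3n^2 + 5n + 3.
Then g(-2) = -51.

-51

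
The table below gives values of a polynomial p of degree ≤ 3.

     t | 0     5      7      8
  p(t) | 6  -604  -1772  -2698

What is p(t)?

Write p(t) = at^3 + bt^2 + ct + d. Substituting each data point gives a linear system:
  d = 6
  125a + 25b + 5c + d = -604
  343a + 49b + 7c + d = -1772
  512a + 64b + 8c + d = -2698
Solving the system yields a = -6, b = 6, c = -2, d = 6.
So p(t) = -6t³ + 6t² - 2t + 6.
Check: p(7) = -1772. ✓

p(t) = -6t^3 + 6t^2 - 2t + 6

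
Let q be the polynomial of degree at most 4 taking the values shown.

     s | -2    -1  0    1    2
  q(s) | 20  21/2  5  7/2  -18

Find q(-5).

Forward differences of the values at s = -2, -1, 0, 1, 2:
  q  : 20  21/2  5  7/2  -18
  Δ  : -19/2  -11/2  -3/2  -43/2
  Δ^2: 4  4  -20
  Δ^3: 0  -24
  Δ^4: -24
The fourth differences are constant, confirming degree 4.
Interpolating (Newton forward form) and evaluating at s = -5 gives q(-5) = -575/2.

-575/2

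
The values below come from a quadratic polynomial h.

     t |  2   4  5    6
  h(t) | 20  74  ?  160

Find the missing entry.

113

The 3 known points determine the degree-2 polynomial uniquely.
Write h(t) = at^2 + bt + c. Substituting each data point gives a linear system:
  4a + 2b + c = 20
  16a + 4b + c = 74
  36a + 6b + c = 160
Solving the system yields a = 4, b = 3, c = -2.
So h(t) = 4t² + 3t - 2.
Then h(5) = 113.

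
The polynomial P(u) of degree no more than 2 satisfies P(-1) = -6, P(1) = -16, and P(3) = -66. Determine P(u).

P(u) = -5u^2 - 5u - 6

Write P(u) = au^2 + bu + c. Substituting each data point gives a linear system:
  a - b + c = -6
  a + b + c = -16
  9a + 3b + c = -66
Solving the system yields a = -5, b = -5, c = -6.
So P(u) = -5u² - 5u - 6.
Check: P(-1) = -6. ✓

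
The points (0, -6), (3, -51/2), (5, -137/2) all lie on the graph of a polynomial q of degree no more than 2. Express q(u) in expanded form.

Using the Lagrange interpolation formula with nodes 0, 3, 5:
  L_0(u) = (u - 3)(u - 5) / 15
  L_1(u) = u(u - 5) / -6
  L_2(u) = u(u - 3) / 10
Then q(u) = -6·L_0(u) - 51/2·L_1(u) - 137/2·L_2(u).
Expanding and collecting terms gives q(u) = -3u² + (5/2)u - 6.
Check: q(3) = -51/2. ✓

q(u) = -3u^2 + (5/2)u - 6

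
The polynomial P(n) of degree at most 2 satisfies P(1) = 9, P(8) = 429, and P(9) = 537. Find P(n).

Write P(n) = an^2 + bn + c. Substituting each data point gives a linear system:
  a + b + c = 9
  64a + 8b + c = 429
  81a + 9b + c = 537
Solving the system yields a = 6, b = 6, c = -3.
So P(n) = 6n² + 6n - 3.
Check: P(8) = 429. ✓

P(n) = 6n^2 + 6n - 3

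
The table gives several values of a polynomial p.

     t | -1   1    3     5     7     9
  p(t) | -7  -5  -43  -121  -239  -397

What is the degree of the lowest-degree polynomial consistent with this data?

Forward differences of the values at t = -1, 1, 3, 5, 7, 9:
  p  : -7  -5  -43  -121  -239  -397
  Δ  : 2  -38  -78  -118  -158
  Δ^2: -40  -40  -40  -40
  Δ^3: 0  0  0
  Δ^4: 0  0
  Δ^5: 0
The second differences are constant (-40) and nonzero, while all higher differences vanish, so the minimal degree is 2.

2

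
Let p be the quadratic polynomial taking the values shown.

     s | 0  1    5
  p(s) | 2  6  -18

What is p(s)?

p(s) = -2s^2 + 6s + 2

Using the Lagrange interpolation formula with nodes 0, 1, 5:
  L_0(s) = (s - 1)(s - 5) / 5
  L_1(s) = s(s - 5) / -4
  L_2(s) = s(s - 1) / 20
Then p(s) = 2·L_0(s) + 6·L_1(s) - 18·L_2(s).
Expanding and collecting terms gives p(s) = -2s^2 + 6s + 2.
Check: p(0) = 2. ✓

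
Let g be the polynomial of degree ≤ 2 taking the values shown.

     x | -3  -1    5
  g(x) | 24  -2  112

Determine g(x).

g(x) = 4x^2 + 3x - 3

Write g(x) = ax^2 + bx + c. Substituting each data point gives a linear system:
  9a - 3b + c = 24
  a - b + c = -2
  25a + 5b + c = 112
Solving the system yields a = 4, b = 3, c = -3.
So g(x) = 4x^2 + 3x - 3.
Check: g(-3) = 24. ✓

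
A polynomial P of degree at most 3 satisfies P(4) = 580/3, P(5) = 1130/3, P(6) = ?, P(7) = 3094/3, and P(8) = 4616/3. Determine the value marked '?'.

650

The 4 known points determine the degree-3 polynomial uniquely.
Write P(n) = an^3 + bn^2 + cn + d. Substituting each data point gives a linear system:
  64a + 16b + 4c + d = 580/3
  125a + 25b + 5c + d = 1130/3
  343a + 49b + 7c + d = 3094/3
  512a + 64b + 8c + d = 4616/3
Solving the system yields a = 3, b = 0, c = 1/3, d = 0.
So P(n) = 3n^3 + (1/3)n.
Then P(6) = 650.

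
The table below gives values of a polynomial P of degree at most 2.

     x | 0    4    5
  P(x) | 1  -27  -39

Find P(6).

-53

Using the Lagrange interpolation formula with nodes 0, 4, 5:
  L_0(x) = (x - 4)(x - 5) / 20
  L_1(x) = x(x - 5) / -4
  L_2(x) = x(x - 4) / 5
Then P(x) = 1·L_0(x) - 27·L_1(x) - 39·L_2(x).
Expanding and collecting terms gives P(x) = -x^2 - 3x + 1.
Evaluating at x = 6: P(6) = -53.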